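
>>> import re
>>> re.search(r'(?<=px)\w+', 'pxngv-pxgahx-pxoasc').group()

'ngv'

The lookaround is zero-width — it requires the adjacent text to match without consuming it, so the asserted text isn't part of the match.
Unlike `match`, `search` isn't anchored — it looks for the pattern anywhere in the string.
The match spans [2:5] → 'ngv'.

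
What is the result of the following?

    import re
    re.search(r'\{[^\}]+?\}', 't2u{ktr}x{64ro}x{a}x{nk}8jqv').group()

'{ktr}'

`search` walks the string left to right and returns the first match it finds.
The match spans [3:8] → '{ktr}'.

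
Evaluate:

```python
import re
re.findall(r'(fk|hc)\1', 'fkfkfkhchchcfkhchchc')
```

['fk', 'hc', 'hc']

A backreference is literal: `\1` must see the identical characters the first group matched.
Scanning left to right: at [0:4] match 'fkfk', group 1 = 'fk'; at [6:10] match 'hchc', group 1 = 'hc'; at [14:18] match 'hchc', group 1 = 'hc'.
Because there's exactly one group, `findall` drops the full match and keeps group 1 from each hit.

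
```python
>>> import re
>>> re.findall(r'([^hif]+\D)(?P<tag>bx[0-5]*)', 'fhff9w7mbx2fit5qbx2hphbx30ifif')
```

Pattern: one or more of any character except [hif], then a non-digit (captured); then the literal 'bx', then zero or more of a character in [0-5] (captured as 'tag').
Matches: at [4:11] match '9w7mbx2', groups = ('9w7m', 'bx2'); at [13:19] match 't5qbx2', groups = ('t5q', 'bx2'); at [20:26] match 'phbx30', groups = ('ph', 'bx30').
`findall` packs the 2 group values into a tuple for every match.

[('9w7m', 'bx2'), ('t5q', 'bx2'), ('ph', 'bx30')]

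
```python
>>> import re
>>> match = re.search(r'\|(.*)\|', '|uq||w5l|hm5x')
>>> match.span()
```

(0, 9)

The match spans [0:9] → '|uq||w5l|'.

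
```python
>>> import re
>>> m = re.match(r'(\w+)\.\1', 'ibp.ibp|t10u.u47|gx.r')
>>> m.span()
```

(0, 7)

A backreference is literal: `\1` must see the identical characters the first group matched.
`re.match` only tries the pattern at the start of the string.
The match spans [0:7] → 'ibp.ibp'.
Captured: group 1 = 'ibp'.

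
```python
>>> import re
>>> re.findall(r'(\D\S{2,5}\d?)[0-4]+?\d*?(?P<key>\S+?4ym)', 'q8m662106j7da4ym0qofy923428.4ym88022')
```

[('q8m6621', '6j7da4ym'), ('qofy923', '28.4ym')]

Pattern: a non-digit, then 2 to 5 of a non-whitespace character, then optionally a digit (captured); then one or more of a character in [0-4] (lazy), then zero or more of a digit (lazy); then one or more of a non-whitespace character (lazy), then the literal '4ym' (captured as 'key').
A `+?`/`*?`/`{m,n}?` starts at its minimum and grows only as far as needed for what follows to match.
Walking the string: at [0:16] match 'q8m662106j7da4ym', groups = ('q8m6621', '6j7da4ym'); at [17:31] match 'qofy923428.4ym', groups = ('qofy923', '28.4ym').
2 groups means each result is a tuple of 2 captured strings — 2 here.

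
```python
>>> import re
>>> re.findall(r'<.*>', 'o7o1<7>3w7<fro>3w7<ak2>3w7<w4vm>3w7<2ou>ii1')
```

Matches: at [4:40] → '<7>3w7<fro>3w7<ak2>3w7<w4vm>3w7<2ou>'.
`findall` yields the raw match text (1 of them) because the pattern has no groups.

['<7>3w7<fro>3w7<ak2>3w7<w4vm>3w7<2ou>']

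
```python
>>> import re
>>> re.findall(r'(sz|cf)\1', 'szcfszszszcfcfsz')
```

A backreference is literal: `\1` must see the identical characters the first group matched.
Walking the string: at [4:8] match 'szsz', group 1 = 'sz'; at [10:14] match 'cfcf', group 1 = 'cf'.
One capturing group, so `findall` returns just the captured substring from each match — 2 in all.

['sz', 'cf']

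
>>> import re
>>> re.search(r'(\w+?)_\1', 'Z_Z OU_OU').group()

'Z_Z'

After group 1 captures some text, `\1` only succeeds where that same text appears again.
Unlike `match`, `search` isn't anchored — it looks for the pattern anywhere in the string.
The match spans [0:3] → 'Z_Z'.
Captured: group 1 = 'Z'.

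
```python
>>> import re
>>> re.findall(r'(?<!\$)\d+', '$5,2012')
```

The negative lookahead/lookbehind blocks any match where the forbidden context is present.
With no groups in the pattern, `findall` gives back each whole match — 1 here.

['2012']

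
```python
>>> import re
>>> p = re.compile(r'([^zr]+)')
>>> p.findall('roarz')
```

['oa']

`findall` collects group 1 from the one match (1 total).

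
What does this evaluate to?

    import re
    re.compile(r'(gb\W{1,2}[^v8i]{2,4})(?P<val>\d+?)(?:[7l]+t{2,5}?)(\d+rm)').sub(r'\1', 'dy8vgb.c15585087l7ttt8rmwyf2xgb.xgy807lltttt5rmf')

This matches the literal 'gb', then 1 to 2 of a non-word character, then 2 to 4 of any character except [v8i] (captured); then one or more of a digit (lazy) (captured as 'val'); then one or more of one of [7l], then 2 to 5 of the literal 't' (lazy) (non-capturing group); then one or more of a digit, then the literal 'rm' (captured).
Matches: at [4:24] → 'gb.c15585087l7ttt8rm'; at [29:47] → 'gb.xgy807lltttt5rm'.
Each match is replaced using the text its own group 1 captured.

'dy8vgb.c155wyf2xgb.xgyf'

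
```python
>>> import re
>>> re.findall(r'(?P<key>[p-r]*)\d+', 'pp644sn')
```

The pattern matches zero or more of a character in [p-r] (captured as 'key'); then one or more of a digit.
Walking the string: at [0:5] match 'pp644', group 1 = 'pp'.
With a single group, `findall` returns only what that group captured — 1 item.

['pp']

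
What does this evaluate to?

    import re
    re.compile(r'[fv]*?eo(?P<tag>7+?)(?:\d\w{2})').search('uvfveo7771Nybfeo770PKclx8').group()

'vfveo7771'

This matches zero or more of one of [fv] (lazy), then the literal 'eo'; then one or more of a literal '7' (lazy) (captured as 'tag'); then a digit, then exactly 2 of a word character (non-capturing group).
Unlike `match`, `search` isn't anchored — it looks for the pattern anywhere in the string.
The match spans [1:10] → 'vfveo7771'.
Captured: group 1 = '7'.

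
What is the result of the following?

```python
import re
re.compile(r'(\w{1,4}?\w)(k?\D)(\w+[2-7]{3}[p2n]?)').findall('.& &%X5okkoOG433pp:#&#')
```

[('X5', 'o', 'kkoOG433p')]

Pattern: 1 to 4 of a word character (lazy), then a word character (captured); then optionally the literal 'k', then a non-digit (captured); then one or more of a word character, then exactly 3 of a character in [2-7], then optionally one of [p2n] (captured).
Scanning left to right: at [5:17] match 'X5okkoOG433p', groups = ('X5', 'o', 'kkoOG433p').
3 groups means the one result is a tuple of 3 captured strings — 1 here.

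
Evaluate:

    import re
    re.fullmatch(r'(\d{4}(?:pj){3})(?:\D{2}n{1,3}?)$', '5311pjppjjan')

The pattern matches exactly 4 of a digit, then the literal 'pj' repeated 3 times (captured); then exactly 2 of a non-digit, then 1 to 3 of a literal 'n' (lazy) (non-capturing group); then anchored at the end.
`re.fullmatch` requires the pattern to consume the entire string.
Here there's no way to consume every character, so the call returns None.

None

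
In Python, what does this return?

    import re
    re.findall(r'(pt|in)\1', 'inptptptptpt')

['pt', 'pt']

After group 1 captures some text, `\1` only succeeds where that same text appears again.
One capturing group, so `findall` returns just the captured substring from each match — 2 in all.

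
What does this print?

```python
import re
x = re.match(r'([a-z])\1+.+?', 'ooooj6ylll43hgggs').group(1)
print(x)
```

`\1` has to match the exact text group 1 already captured.
With `match`, the pattern is implicitly anchored at the beginning.
The match spans [0:5] → 'ooooj'.
Captured: group 1 = 'o'.

o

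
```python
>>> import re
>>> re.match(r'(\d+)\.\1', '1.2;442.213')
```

None

A backreference is literal: `\1` must see the identical characters the first group matched.
`match` is anchored at position 0; if the pattern doesn't fit there, it returns None.
Here the pattern fails at index 0, so the call returns None.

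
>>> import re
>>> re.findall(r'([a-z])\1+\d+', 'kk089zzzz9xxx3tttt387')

`\1` has to match the exact text group 1 already captured.
Scanning left to right: at [0:5] match 'kk089', group 1 = 'k'; at [5:10] match 'zzzz9', group 1 = 'z'; at [10:14] match 'xxx3', group 1 = 'x'; at [14:21] match 'tttt387', group 1 = 't'.
Because there's exactly one group, `findall` drops the full match and keeps group 1 from each hit.

['k', 'z', 'x', 't']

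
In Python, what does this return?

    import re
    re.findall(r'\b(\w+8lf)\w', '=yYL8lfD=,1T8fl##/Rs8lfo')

The pattern matches a word boundary (`\b`, zero-width); then one or more of a word character, then the literal '8lf' (captured); then a word character.
Scanning left to right: at [1:8] match 'yYL8lfD', group 1 = 'yYL8lf'; at [18:24] match 'Rs8lfo', group 1 = 'Rs8lf'.
Because there's exactly one group, `findall` drops the full match and keeps group 1 from each hit.

['yYL8lf', 'Rs8lf']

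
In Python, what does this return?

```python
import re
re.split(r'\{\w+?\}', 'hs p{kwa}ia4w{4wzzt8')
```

Matches to split on: at [4:9] → '{kwa}'.
The string is cut at each match, leaving 2 pieces.

['hs p', 'ia4w{4wzzt8']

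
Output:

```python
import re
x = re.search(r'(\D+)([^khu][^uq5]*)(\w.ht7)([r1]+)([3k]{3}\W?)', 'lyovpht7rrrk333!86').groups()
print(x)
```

('ly', 'o', 'vpht7', 'rrr', 'k33')

The match spans [0:14] → 'lyovpht7rrrk33'.
Captured: group 1 = 'ly', group 2 = 'o', group 3 = 'vpht7', group 4 = 'rrr', group 5 = 'k33'.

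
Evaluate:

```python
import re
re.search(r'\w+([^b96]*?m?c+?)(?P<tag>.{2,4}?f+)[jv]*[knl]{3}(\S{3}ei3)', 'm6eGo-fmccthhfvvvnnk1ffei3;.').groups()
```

('-fmc', 'cthhf', '1ffei3')

The match spans [0:26] → 'm6eGo-fmccthhfvvvnnk1ffei3'.
Captured: group 1 = '-fmc', group 2 = 'cthhf', group 3 = '1ffei3'.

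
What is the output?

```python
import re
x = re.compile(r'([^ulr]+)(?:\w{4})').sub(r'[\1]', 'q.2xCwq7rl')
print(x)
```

This matches one or more of any character except [ulr] (captured); then exactly 4 of a word character (non-capturing group).
Matches: at [0:10] → 'q.2xCwq7rl'.
Each match is replaced using the text its own group 1 captured.

[q.2xCw]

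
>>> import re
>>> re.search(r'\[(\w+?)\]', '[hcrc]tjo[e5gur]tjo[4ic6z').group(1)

'hcrc'

Unlike `match`, `search` isn't anchored — it looks for the pattern anywhere in the string.
The match spans [0:6] → '[hcrc]'.
Captured: group 1 = 'hcrc'.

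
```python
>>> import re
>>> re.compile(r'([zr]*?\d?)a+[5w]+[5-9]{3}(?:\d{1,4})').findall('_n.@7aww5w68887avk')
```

Pattern: zero or more of one of [zr] (lazy), then optionally a digit (captured); then one or more of the literal 'a', then one or more of one of [5w], then exactly 3 of a character in [5-9]; then 1 to 4 of a digit (non-capturing group).
Walking the string: at [4:15] match '7aww5w68887', group 1 = '7'.
One capturing group, so `findall` returns just the captured substring from the one match — 1 in all.

['7']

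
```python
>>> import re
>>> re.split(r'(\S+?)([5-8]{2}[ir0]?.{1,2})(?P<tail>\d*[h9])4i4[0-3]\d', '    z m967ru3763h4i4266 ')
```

Pattern: one or more of a non-whitespace character (lazy) (captured); then exactly 2 of a character in [5-8], then optionally one of [ir0], then 1 to 2 of any character (captured); then zero or more of a digit, then one of [h9] (captured as 'tail'); then the literal '4i4', then a character in [0-3], then a digit.
The `?` after the quantifier makes it lazy — it takes as little as possible before letting the rest of the pattern try.
Matches to split on: at [6:22] → 'm967ru3763h4i426'.
`re.split` interleaves the captured-group text with the surrounding fragments.

['    z ', 'm9', '67ru3', '763h', '6 ']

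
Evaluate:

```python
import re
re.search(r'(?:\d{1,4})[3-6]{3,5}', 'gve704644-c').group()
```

'704644'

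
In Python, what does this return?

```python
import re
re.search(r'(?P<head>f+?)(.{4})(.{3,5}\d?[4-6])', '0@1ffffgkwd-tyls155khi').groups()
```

Pattern: one or more of a literal 'f' (lazy) (captured as 'head'); then exactly 4 of any character (captured); then 3 to 5 of any character, then optionally a digit, then a character in [4-6] (captured).
Unlike `match`, `search` isn't anchored — it looks for the pattern anywhere in the string.
The match spans [3:18] → 'ffffgkwd-tyls15'.
Captured: group 1 = 'ffff', group 2 = 'gkwd', group 3 = '-tyls15'.

('ffff', 'gkwd', '-tyls15')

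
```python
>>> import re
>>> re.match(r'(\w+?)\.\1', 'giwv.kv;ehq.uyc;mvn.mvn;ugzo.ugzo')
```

The backreference `\1` re-matches whatever the first group consumed, character for character.
`re.match` only tries the pattern at the start of the string.
Here the string doesn't start with a match, so the call returns None.

None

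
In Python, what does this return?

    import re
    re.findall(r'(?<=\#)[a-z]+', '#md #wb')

Because the assertion is zero-width, the text it checks is not consumed and won't appear in the result.
Walking the string: at [1:3] → 'md'; at [5:7] → 'wb'.
With no groups in the pattern, `findall` gives back each whole match — 2 here.

['md', 'wb']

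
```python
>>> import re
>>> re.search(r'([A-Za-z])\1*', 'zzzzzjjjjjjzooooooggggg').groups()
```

The match spans [0:5] → 'zzzzz'.
Captured: group 1 = 'z'.

('z',)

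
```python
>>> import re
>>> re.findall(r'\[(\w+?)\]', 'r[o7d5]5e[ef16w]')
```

['o7d5', 'ef16w']

Walking the string: at [1:7] match '[o7d5]', group 1 = 'o7d5'; at [9:16] match '[ef16w]', group 1 = 'ef16w'.
With a single group, `findall` returns only what that group captured — 2 items.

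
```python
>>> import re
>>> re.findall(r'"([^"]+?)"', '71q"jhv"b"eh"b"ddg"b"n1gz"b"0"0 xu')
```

['jhv', 'eh', 'ddg', 'n1gz', '0']

`findall` collects group 1 from each match (5 total).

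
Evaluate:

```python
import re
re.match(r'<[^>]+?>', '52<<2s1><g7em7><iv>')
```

`match` is anchored at position 0; if the pattern doesn't fit there, it returns None.
Here the pattern fails at index 0, so the call returns None.

None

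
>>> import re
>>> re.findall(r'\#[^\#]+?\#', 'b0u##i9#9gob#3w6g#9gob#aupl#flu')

Scanning left to right: at [4:8] → '#i9#'; at [12:18] → '#3w6g#'; at [22:28] → '#aupl#'.
No capturing groups, so `findall` returns the 3 full match strings.

['#i9#', '#3w6g#', '#aupl#']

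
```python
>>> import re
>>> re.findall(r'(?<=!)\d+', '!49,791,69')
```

['49']

Lookahead/lookbehind check context without consuming it, so the matched span excludes the asserted characters.
Walking the string: at [1:3] → '49'.
No capturing groups, so `findall` returns the 1 full match string.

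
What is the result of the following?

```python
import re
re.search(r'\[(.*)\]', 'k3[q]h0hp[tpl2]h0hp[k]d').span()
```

(2, 22)

Unlike `match`, `search` isn't anchored — it looks for the pattern anywhere in the string.
The match spans [2:22] → '[q]h0hp[tpl2]h0hp[k]'.
Captured: group 1 = 'q]h0hp[tpl2]h0hp[k'.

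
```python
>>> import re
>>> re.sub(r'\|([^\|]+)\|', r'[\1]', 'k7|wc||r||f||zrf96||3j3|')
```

'k7[wc][r][f][zrf96][3j3]'

Matches: at [2:6] → '|wc|'; at [6:9] → '|r|'; at [9:12] → '|f|'; at [12:19] → '|zrf96|'; at [19:24] → '|3j3|'.
`\1` in the replacement pulls in group 1's text for each match.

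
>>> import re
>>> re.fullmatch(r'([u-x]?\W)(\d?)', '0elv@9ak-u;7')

None

Pattern: optionally a character in [u-x], then a non-word character (captured); then optionally a digit (captured).
`re.fullmatch` requires the pattern to consume the entire string.
Here there's no way to consume every character, so the call returns None.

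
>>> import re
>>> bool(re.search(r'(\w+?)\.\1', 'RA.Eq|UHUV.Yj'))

The backreference `\1` re-matches whatever the first group consumed, character for character.
`re.search` scans for the first position where the pattern succeeds.
Here no position works, so the call returns None, and `bool(None)` is False.

False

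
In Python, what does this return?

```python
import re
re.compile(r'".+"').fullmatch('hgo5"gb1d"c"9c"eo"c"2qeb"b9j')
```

`fullmatch` succeeds only if the pattern covers the string from start to end.
Here there's no way to consume every character, so the call returns None.

None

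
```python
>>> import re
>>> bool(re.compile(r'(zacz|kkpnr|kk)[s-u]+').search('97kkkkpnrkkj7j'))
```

False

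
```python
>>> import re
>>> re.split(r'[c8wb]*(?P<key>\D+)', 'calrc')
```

The pattern matches zero or more of one of [c8wb]; then one or more of a non-digit (captured as 'key').
Matches to split on: at [0:5] → 'calrc'.
Because the pattern has a capturing group, `split` also inserts each captured text between the pieces.

['', 'alrc', '']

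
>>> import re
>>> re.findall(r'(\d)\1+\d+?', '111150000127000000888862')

['1', '0', '0', '8']

The backreference `\1` re-matches whatever the first group consumed, character for character.
Because there's exactly one group, `findall` drops the full match and keeps group 1 from each hit.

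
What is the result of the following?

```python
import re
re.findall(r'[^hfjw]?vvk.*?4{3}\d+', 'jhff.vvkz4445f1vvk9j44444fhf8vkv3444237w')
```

['.vvkz4445', '1vvk9j44444']

The pattern matches optionally any character except [hfjw], then the literal 'vvk', then zero or more of any character (lazy); then exactly 3 of a literal '4'; then one or more of a digit.
With the lazy modifier that quantifier settles for the fewest repetitions that let the rest of the pattern succeed (the atoms after it are unaffected and can still be greedy).
Matches: at [4:13] → '.vvkz4445'; at [14:25] → '1vvk9j44444'.
Since nothing is captured, `findall` lists the 2 matched substrings directly.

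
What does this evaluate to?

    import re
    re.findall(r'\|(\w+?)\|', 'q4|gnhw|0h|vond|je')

['gnhw', 'vond']

Matches: at [2:8] match '|gnhw|', group 1 = 'gnhw'; at [10:16] match '|vond|', group 1 = 'vond'.
`findall` collects group 1 from each match (2 total).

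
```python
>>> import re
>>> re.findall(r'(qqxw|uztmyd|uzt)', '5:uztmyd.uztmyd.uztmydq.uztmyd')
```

Branches in `(...|...)` are attempted left-to-right; the first branch that allows the whole pattern to succeed is taken.
Walking the string: at [2:8] match 'uztmyd', group 1 = 'uztmyd'; at [9:15] match 'uztmyd', group 1 = 'uztmyd'; at [16:22] match 'uztmyd', group 1 = 'uztmyd'; at [24:30] match 'uztmyd', group 1 = 'uztmyd'.
One capturing group, so `findall` returns just the captured substring from each match — 4 in all.

['uztmyd', 'uztmyd', 'uztmyd', 'uztmyd']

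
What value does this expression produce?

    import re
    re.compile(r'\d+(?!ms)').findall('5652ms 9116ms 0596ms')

['565', '911', '059']

Because the assertion is negative and zero-width, positions next to the forbidden text are skipped.
Walking the string: at [0:3] → '565'; at [7:10] → '911'; at [14:17] → '059'.
`findall` yields the raw match text (3 of them) because the pattern has no groups.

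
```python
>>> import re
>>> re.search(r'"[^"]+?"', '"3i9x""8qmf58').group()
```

'"3i9x"'

`search` walks the string left to right and returns the first match it finds.
The match spans [0:6] → '"3i9x"'.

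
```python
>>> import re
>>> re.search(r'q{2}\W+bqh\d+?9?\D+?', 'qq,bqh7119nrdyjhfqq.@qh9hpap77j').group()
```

This matches exactly 2 of a literal 'q', then one or more of a non-word character; then the literal 'bqh', then one or more of a digit (lazy); then optionally a literal '9', then one or more of a non-digit (lazy).
With the lazy modifier that quantifier settles for the fewest repetitions that let the rest of the pattern succeed (the atoms after it are unaffected and can still be greedy).
`search` walks the string left to right and returns the first match it finds.
The match spans [0:11] → 'qq,bqh7119n'.

'qq,bqh7119n'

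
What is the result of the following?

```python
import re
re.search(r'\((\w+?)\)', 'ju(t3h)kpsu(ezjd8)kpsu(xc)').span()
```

(2, 7)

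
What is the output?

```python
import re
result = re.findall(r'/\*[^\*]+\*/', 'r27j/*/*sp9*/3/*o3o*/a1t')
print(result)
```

['/*sp9*/', '/*o3o*/']

Walking the string: at [6:13] → '/*sp9*/'; at [14:21] → '/*o3o*/'.
With no groups in the pattern, `findall` gives back each whole match — 2 here.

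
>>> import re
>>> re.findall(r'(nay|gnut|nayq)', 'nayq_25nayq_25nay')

`|` is ordered: at each position the engine commits to the first alternative that works.
With a single group, `findall` returns only what that group captured — 3 items.

['nay', 'nay', 'nay']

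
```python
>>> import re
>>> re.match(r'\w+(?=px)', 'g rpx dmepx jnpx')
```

`re.match` won't scan ahead — the pattern has to work from the very first character.
Here the pattern fails at index 0, so the call returns None.

None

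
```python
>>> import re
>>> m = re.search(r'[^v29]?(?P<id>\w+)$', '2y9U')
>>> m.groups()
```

The match spans [0:4] → '2y9U'.
Captured: group 1 = '2y9U'.

('2y9U',)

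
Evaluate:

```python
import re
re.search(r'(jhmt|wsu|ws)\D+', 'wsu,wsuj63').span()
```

Unlike `match`, `search` isn't anchored — it looks for the pattern anywhere in the string.
The match spans [0:8] → 'wsu,wsuj'.
Captured: group 1 = 'wsu'.

(0, 8)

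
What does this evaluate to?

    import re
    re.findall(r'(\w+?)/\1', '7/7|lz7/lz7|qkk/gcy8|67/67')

['7', 'lz7', '67']

`\1` has to match the exact text group 1 already captured.
One capturing group, so `findall` returns just the captured substring from each match — 3 in all.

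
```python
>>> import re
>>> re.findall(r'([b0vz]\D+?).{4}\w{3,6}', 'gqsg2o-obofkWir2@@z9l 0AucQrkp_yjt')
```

['bofkWi', '0A']

The pattern matches one of [b0vz], then one or more of a non-digit (lazy) (captured); then exactly 4 of any character, then 3 to 6 of a word character.
Walking the string: at [8:21] match 'bofkWir2@@z9l', group 1 = 'bofkWi'; at [22:34] match '0AucQrkp_yjt', group 1 = '0A'.
With a single group, `findall` returns only what that group captured — 2 items.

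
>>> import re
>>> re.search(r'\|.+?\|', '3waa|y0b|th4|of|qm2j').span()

The `?` after the quantifier makes it lazy — it takes as little as possible before letting the rest of the pattern try.
`re.search` scans for the first position where the pattern succeeds.
The match spans [4:9] → '|y0b|'.

(4, 9)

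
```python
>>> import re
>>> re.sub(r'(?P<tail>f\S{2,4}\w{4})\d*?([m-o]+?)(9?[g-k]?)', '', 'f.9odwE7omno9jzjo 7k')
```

'no9jzjo 7k'

The pattern matches the literal 'f', then 2 to 4 of a non-whitespace character, then exactly 4 of a word character (captured as 'tail'); then zero or more of a digit (lazy); then one or more of a character in [m-o] (lazy) (captured); then optionally the literal '9', then optionally a character in [g-k] (captured).
Matches: at [0:10] → 'f.9odwE7om'.
Every occurrence is swapped for ''.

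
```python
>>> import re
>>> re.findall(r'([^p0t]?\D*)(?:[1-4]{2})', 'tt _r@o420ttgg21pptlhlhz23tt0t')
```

['tt _r@o', 'ttgg', 'pptlhlhz']

Pattern: optionally any character except [p0t], then zero or more of a non-digit (captured); then exactly 2 of a character in [1-4] (non-capturing group).
`findall` collects group 1 from each match (3 total).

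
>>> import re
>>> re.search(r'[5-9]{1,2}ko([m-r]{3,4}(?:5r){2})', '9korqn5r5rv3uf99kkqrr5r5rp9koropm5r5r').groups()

('rqn5r5r',)

The pattern matches 1 to 2 of a character in [5-9], then the literal 'ko'; then 3 to 4 of a character in [m-r], then the literal '5r' repeated 2 times (captured).
`re.search` scans for the first position where the pattern succeeds.
The match spans [0:10] → '9korqn5r5r'.
Captured: group 1 = 'rqn5r5r'.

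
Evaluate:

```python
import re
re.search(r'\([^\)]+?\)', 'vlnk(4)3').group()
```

'(4)'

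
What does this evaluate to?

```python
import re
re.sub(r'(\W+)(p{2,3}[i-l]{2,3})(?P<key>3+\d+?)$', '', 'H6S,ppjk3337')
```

This matches one or more of a non-word character (captured); then 2 to 3 of the literal 'p', then 2 to 3 of a character in [i-l] (captured); then one or more of a literal '3', then one or more of a digit (lazy) (captured as 'key'); then anchored at the end.
Matches: at [3:12] → ',ppjk3337'.
Each match is replaced by ''.

'H6S'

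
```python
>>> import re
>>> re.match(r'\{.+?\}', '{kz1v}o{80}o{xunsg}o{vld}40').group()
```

A `+?`/`*?`/`{m,n}?` starts at its minimum and grows only as far as needed for what follows to match.
`re.match` only tries the pattern at the start of the string.
The match spans [0:6] → '{kz1v}'.

'{kz1v}'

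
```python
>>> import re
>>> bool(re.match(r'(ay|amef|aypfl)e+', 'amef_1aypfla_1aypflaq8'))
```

False

`re.match` won't scan ahead — the pattern has to work from the very first character.
Here the string doesn't start with a match, so the call returns None, and `bool(None)` is False.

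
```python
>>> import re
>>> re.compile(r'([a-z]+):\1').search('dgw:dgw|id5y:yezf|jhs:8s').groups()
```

After group 1 captures some text, `\1` only succeeds where that same text appears again.
`search` walks the string left to right and returns the first match it finds.
The match spans [0:7] → 'dgw:dgw'.
Captured: group 1 = 'dgw'.

('dgw',)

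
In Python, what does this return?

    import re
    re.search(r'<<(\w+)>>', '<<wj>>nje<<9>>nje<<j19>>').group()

'<<wj>>'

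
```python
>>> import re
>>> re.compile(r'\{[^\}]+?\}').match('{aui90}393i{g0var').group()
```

'{aui90}'

With `match`, the pattern is implicitly anchored at the beginning.
The match spans [0:7] → '{aui90}'.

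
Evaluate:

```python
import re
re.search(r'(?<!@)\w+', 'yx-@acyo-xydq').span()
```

(0, 2)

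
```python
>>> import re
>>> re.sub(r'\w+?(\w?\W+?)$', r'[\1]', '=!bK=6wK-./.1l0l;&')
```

A `+?`/`*?`/`{m,n}?` starts at its minimum and grows only as far as needed for what follows to match.
The replacement refers to a captured group, so each match is rewritten using its own captured text.

'=!bK=6wK-./.[l;&]'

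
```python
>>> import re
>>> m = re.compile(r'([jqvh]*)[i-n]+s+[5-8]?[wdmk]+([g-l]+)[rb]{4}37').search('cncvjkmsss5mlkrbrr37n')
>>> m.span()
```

(3, 20)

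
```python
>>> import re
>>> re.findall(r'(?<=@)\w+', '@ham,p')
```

['ham']

The positive lookaround only admits positions where the adjacent text matches; those characters stay outside the span.
Scanning left to right: at [1:4] → 'ham'.
Since nothing is captured, `findall` lists the 1 matched substring directly.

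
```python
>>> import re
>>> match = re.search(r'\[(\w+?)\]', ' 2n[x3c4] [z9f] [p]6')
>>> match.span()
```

(3, 9)

`re.search` scans for the first position where the pattern succeeds.
The match spans [3:9] → '[x3c4]'.
Captured: group 1 = 'x3c4'.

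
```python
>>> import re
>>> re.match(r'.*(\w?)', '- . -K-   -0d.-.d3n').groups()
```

('',)

The match spans [0:19] → '- . -K-   -0d.-.d3n'.
Captured: group 1 = ''.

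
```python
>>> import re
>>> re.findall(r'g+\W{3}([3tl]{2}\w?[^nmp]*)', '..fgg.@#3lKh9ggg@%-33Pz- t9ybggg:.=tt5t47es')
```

One capturing group, so `findall` returns just the captured substring from the one match — 1 in all.

['3lKh9ggg@%-33Pz- t9ybggg:.=tt5t47es']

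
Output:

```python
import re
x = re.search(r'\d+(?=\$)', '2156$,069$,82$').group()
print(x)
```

The positive lookaround only admits positions where the adjacent text matches; those characters stay outside the span.
The match spans [0:4] → '2156'.

2156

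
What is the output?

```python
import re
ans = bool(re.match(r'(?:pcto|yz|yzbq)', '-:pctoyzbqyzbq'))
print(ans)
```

False

With `match`, the pattern is implicitly anchored at the beginning.
Here the pattern fails at index 0, so the call returns None, and `bool(None)` is False.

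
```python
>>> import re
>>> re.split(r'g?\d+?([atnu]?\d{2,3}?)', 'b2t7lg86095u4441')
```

['b2t7l', '60', '', 'u44', '41']

Pattern: optionally the literal 'g', then one or more of a digit (lazy); then optionally one of [atnu], then 2 to 3 of a digit (lazy) (captured).
`re.split` interleaves the captured-group text with the surrounding fragments.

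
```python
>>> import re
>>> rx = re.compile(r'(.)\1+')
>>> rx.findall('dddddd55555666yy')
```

['d', '5', '6', 'y']

`\1` is not a pattern — it's the concrete string captured by group 1, re-applied verbatim.
Scanning left to right: at [0:6] match 'dddddd', group 1 = 'd'; at [6:11] match '55555', group 1 = '5'; at [11:14] match '666', group 1 = '6'; at [14:16] match 'yy', group 1 = 'y'.
`findall` collects group 1 from each match (4 total).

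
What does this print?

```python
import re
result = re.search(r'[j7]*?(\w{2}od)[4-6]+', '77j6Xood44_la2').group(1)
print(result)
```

The match spans [4:10] → 'Xood44'.
Captured: group 1 = 'Xood'.

Xood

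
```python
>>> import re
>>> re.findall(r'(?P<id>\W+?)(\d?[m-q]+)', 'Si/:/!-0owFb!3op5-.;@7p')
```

This matches one or more of a non-word character (lazy) (captured as 'id'); then optionally a digit, then one or more of a character in [m-q] (captured).
`findall` packs the 2 group values into a tuple for every match.

[('/:/!-', '0o'), ('!', '3op'), ('-.;@', '7p')]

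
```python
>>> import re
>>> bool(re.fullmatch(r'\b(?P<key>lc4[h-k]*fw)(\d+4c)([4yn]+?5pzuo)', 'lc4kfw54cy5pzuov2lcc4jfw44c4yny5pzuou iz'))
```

For `fullmatch`, every character of the input must be accounted for by the pattern.
Here the string isn't matched end-to-end, so the call returns None, and `bool(None)` is False.

False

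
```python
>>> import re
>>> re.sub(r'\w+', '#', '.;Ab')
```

'.;#'

The pattern matches one or more of a word character.
Each match is replaced by '#'.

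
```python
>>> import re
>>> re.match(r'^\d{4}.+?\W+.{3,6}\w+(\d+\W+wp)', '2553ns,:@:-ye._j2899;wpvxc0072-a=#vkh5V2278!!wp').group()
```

'2553ns,:@:-ye._j2899;wp'

The pattern matches anchored at the start of the string; then exactly 4 of a digit, then one or more of any character (lazy); then one or more of a non-word character, then 3 to 6 of any character, then one or more of a word character; then one or more of a digit, then one or more of a non-word character, then the literal 'wp' (captured).
With `match`, the pattern is implicitly anchored at the beginning.
The match spans [0:23] → '2553ns,:@:-ye._j2899;wp'.
Captured: group 1 = '9;wp'.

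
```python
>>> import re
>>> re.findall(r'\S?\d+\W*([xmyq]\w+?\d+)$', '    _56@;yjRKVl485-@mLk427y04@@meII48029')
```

One capturing group, so `findall` returns just the captured substring from the one match — 1 in all.

['meII48029']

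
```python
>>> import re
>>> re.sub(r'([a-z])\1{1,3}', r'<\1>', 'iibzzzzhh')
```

'<i>b<z><h>'

After group 1 captures some text, `\1` only succeeds where that same text appears again.
Matches: at [0:2] → 'ii'; at [3:7] → 'zzzz'; at [7:9] → 'hh'.
Each match is replaced using the text its own group 1 captured.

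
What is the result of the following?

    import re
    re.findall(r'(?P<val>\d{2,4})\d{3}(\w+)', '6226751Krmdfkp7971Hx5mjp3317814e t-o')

[('6226', 'Krmdfkp7971Hx5mjp3317814e')]

This matches 2 to 4 of a digit (captured as 'val'); then exactly 3 of a digit; then one or more of a word character (captured).
Walking the string: at [0:32] match '6226751Krmdfkp7971Hx5mjp3317814e', groups = ('6226', 'Krmdfkp7971Hx5mjp3317814e').
Multiple groups make `findall` return tuples — one 2-tuple for the one match.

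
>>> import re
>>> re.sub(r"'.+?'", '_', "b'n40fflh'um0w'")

"b_um0w'"

Lazy quantifiers expand one character at a time until the remainder of the pattern can match.
Matches: at [1:10] → "'n40fflh'".
`sub` substitutes '_' at each match site.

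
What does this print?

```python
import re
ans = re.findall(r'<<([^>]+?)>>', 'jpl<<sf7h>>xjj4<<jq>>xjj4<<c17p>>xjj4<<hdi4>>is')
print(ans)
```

Scanning left to right: at [3:11] match '<<sf7h>>', group 1 = 'sf7h'; at [15:21] match '<<jq>>', group 1 = 'jq'; at [25:33] match '<<c17p>>', group 1 = 'c17p'; at [37:45] match '<<hdi4>>', group 1 = 'hdi4'.
One capturing group, so `findall` returns just the captured substring from each match — 4 in all.

['sf7h', 'jq', 'c17p', 'hdi4']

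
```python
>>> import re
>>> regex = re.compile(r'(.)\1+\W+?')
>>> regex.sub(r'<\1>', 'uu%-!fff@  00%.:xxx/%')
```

'<u>-!<f>  <0>.:<x>%'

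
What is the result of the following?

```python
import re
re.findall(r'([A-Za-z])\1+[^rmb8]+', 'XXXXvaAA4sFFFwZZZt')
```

['X']

`\1` is not a pattern — it's the concrete string captured by group 1, re-applied verbatim.
Matches: at [0:18] match 'XXXXvaAA4sFFFwZZZt', group 1 = 'X'.
`findall` collects group 1 from the one match (1 total).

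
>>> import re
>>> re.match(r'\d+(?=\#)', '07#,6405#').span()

The positive lookaround only admits positions where the adjacent text matches; those characters stay outside the span.
With `match`, the pattern is implicitly anchored at the beginning.
The match spans [0:2] → '07'.

(0, 2)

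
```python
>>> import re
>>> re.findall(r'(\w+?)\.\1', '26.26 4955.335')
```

`\1` is not a pattern — it's the concrete string captured by group 1, re-applied verbatim.
Scanning left to right: at [0:5] match '26.26', group 1 = '26'.
`findall` collects group 1 from the one match (1 total).

['26']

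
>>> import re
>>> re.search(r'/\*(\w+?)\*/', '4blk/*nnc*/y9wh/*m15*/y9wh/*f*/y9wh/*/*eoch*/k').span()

(4, 11)

`re.search` scans for the first position where the pattern succeeds.
The match spans [4:11] → '/*nnc*/'.
Captured: group 1 = 'nnc'.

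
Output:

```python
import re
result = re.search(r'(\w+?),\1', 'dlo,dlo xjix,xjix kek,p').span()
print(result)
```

`\1` has to match the exact text group 1 already captured.
Unlike `match`, `search` isn't anchored — it looks for the pattern anywhere in the string.
The match spans [0:7] → 'dlo,dlo'.
Captured: group 1 = 'dlo'.

(0, 7)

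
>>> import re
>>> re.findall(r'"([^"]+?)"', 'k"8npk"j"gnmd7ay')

Walking the string: at [1:7] match '"8npk"', group 1 = '8npk'.
Because there's exactly one group, `findall` drops the full match and keeps group 1 from the one hit.

['8npk']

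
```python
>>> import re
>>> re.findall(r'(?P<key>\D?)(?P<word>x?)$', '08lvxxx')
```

[('x', 'x'), ('', '')]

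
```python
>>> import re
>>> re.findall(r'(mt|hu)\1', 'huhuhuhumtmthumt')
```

After group 1 captures some text, `\1` only succeeds where that same text appears again.
Because there's exactly one group, `findall` drops the full match and keeps group 1 from each hit.

['hu', 'hu', 'mt']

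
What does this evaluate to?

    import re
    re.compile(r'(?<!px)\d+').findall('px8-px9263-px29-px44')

['263', '9', '4']

The negative lookahead/lookbehind blocks any match where the forbidden context is present.
Scanning left to right: at [7:10] → '263'; at [14:15] → '9'; at [19:20] → '4'.
`findall` yields the raw match text (3 of them) because the pattern has no groups.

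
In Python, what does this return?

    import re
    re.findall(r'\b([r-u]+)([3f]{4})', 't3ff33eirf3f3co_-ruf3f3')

[('t', '3ff3'), ('ru', 'f3f3')]

The pattern matches a word boundary (`\b`, zero-width); then one or more of a character in [r-u] (captured); then exactly 4 of one of [3f] (captured).
Scanning left to right: at [0:5] match 't3ff3', groups = ('t', '3ff3'); at [17:23] match 'ruf3f3', groups = ('ru', 'f3f3').
With 2 capturing groups, `findall` returns a 2-tuple per match.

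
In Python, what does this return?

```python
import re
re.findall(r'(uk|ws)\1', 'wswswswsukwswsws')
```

`\1` is not a pattern — it's the concrete string captured by group 1, re-applied verbatim.
Scanning left to right: at [0:4] match 'wsws', group 1 = 'ws'; at [4:8] match 'wsws', group 1 = 'ws'; at [10:14] match 'wsws', group 1 = 'ws'.
`findall` collects group 1 from each match (3 total).

['ws', 'ws', 'ws']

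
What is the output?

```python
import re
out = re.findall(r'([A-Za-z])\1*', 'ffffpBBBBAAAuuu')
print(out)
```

['f', 'p', 'B', 'A', 'u']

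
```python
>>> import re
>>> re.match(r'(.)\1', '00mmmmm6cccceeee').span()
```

(0, 2)

After group 1 captures some text, `\1` only succeeds where that same text appears again.
`re.match` won't scan ahead — the pattern has to work from the very first character.
The match spans [0:2] → '00'.
Captured: group 1 = '0'.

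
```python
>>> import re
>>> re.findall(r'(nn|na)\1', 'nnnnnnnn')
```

['nn', 'nn']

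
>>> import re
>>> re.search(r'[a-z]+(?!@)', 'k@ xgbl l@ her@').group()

'xgbl'

Because the assertion is negative and zero-width, positions next to the forbidden text are skipped.
`re.search` tries every starting position until one works.
The match spans [3:7] → 'xgbl'.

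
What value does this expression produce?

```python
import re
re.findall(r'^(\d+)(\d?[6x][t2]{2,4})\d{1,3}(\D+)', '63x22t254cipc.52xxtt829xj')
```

This matches anchored at the start of the string; then one or more of a digit (captured); then optionally a digit, then one of [6x], then 2 to 4 of one of [t2] (captured); then 1 to 3 of a digit; then one or more of a non-digit (captured).
Matches: at [0:14] match '63x22t254cipc.', groups = ('63', 'x22t2', 'cipc.').
Multiple groups make `findall` return tuples — one 3-tuple for the one match.

[('63', 'x22t2', 'cipc.')]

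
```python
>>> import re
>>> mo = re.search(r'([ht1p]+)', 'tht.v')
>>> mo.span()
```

The match spans [0:3] → 'tht'.

(0, 3)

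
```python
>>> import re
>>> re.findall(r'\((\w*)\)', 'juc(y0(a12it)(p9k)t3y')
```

['a12it', 'p9k']

Because there's exactly one group, `findall` drops the full match and keeps group 1 from each hit.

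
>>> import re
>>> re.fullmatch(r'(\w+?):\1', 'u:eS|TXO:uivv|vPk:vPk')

After group 1 captures some text, `\1` only succeeds where that same text appears again.
`fullmatch` succeeds only if the pattern covers the string from start to end.
Here the pattern can't cover the whole string, so the call returns None.

None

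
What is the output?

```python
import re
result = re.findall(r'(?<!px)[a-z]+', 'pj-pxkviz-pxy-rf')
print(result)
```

The negative lookahead/lookbehind blocks any match where the forbidden context is present.
Scanning left to right: at [0:2] → 'pj'; at [3:9] → 'pxkviz'; at [10:13] → 'pxy'; at [14:16] → 'rf'.
`findall` yields the raw match text (4 of them) because the pattern has no groups.

['pj', 'pxkviz', 'pxy', 'rf']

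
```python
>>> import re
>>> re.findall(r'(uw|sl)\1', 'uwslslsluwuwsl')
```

The backreference `\1` re-matches whatever the first group consumed, character for character.
Because there's exactly one group, `findall` drops the full match and keeps group 1 from each hit.

['sl', 'uw']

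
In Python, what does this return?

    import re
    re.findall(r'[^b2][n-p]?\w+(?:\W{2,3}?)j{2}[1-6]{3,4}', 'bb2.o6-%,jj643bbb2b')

['.o6-%,jj643']

This matches any character except [b2], then optionally a character in [n-p]; then one or more of a word character; then 2 to 3 of a non-word character (lazy) (non-capturing group); then exactly 2 of the literal 'j', then 3 to 4 of a character in [1-6].
Since nothing is captured, `findall` lists the 1 matched substring directly.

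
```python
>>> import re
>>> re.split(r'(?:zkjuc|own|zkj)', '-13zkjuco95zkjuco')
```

['-13', 'o95', 'o']

Alternation isn't longest-match — the leftmost alternative that fits at this position is chosen.
The string is cut at each match, leaving 3 pieces.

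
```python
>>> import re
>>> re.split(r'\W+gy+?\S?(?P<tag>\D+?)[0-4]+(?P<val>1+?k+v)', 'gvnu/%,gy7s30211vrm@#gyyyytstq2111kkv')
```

['gvnu/%,gy7s30211vrm', 'yytstq', '1kkv', '']

This matches one or more of a non-word character, then the literal 'g'; then one or more of the literal 'y' (lazy), then optionally a non-whitespace character; then one or more of a non-digit (lazy) (captured as 'tag'); then one or more of a character in [0-4]; then one or more of the literal '1' (lazy), then one or more of the literal 'k', then a literal 'v' (captured as 'val').
Matches to split on: at [19:37] → '@#gyyyytstq2111kkv'.
The group in the pattern means `split` returns the separators' captures alongside the pieces.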